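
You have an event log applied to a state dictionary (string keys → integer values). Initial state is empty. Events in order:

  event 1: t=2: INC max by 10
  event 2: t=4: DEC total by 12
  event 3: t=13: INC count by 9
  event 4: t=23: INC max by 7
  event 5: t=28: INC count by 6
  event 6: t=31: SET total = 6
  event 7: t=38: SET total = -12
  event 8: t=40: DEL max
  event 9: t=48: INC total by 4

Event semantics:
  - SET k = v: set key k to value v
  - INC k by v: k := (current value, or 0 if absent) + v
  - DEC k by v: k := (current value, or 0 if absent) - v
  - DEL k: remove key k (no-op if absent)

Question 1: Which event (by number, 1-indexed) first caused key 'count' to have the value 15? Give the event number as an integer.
Looking for first event where count becomes 15:
  event 3: count = 9
  event 4: count = 9
  event 5: count 9 -> 15  <-- first match

Answer: 5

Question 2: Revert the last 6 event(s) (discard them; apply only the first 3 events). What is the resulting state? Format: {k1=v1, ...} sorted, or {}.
Answer: {count=9, max=10, total=-12}

Derivation:
Keep first 3 events (discard last 6):
  after event 1 (t=2: INC max by 10): {max=10}
  after event 2 (t=4: DEC total by 12): {max=10, total=-12}
  after event 3 (t=13: INC count by 9): {count=9, max=10, total=-12}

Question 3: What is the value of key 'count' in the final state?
Track key 'count' through all 9 events:
  event 1 (t=2: INC max by 10): count unchanged
  event 2 (t=4: DEC total by 12): count unchanged
  event 3 (t=13: INC count by 9): count (absent) -> 9
  event 4 (t=23: INC max by 7): count unchanged
  event 5 (t=28: INC count by 6): count 9 -> 15
  event 6 (t=31: SET total = 6): count unchanged
  event 7 (t=38: SET total = -12): count unchanged
  event 8 (t=40: DEL max): count unchanged
  event 9 (t=48: INC total by 4): count unchanged
Final: count = 15

Answer: 15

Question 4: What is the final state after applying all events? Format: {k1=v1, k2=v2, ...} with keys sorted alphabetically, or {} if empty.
Answer: {count=15, total=-8}

Derivation:
  after event 1 (t=2: INC max by 10): {max=10}
  after event 2 (t=4: DEC total by 12): {max=10, total=-12}
  after event 3 (t=13: INC count by 9): {count=9, max=10, total=-12}
  after event 4 (t=23: INC max by 7): {count=9, max=17, total=-12}
  after event 5 (t=28: INC count by 6): {count=15, max=17, total=-12}
  after event 6 (t=31: SET total = 6): {count=15, max=17, total=6}
  after event 7 (t=38: SET total = -12): {count=15, max=17, total=-12}
  after event 8 (t=40: DEL max): {count=15, total=-12}
  after event 9 (t=48: INC total by 4): {count=15, total=-8}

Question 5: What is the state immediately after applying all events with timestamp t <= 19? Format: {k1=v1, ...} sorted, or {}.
Answer: {count=9, max=10, total=-12}

Derivation:
Apply events with t <= 19 (3 events):
  after event 1 (t=2: INC max by 10): {max=10}
  after event 2 (t=4: DEC total by 12): {max=10, total=-12}
  after event 3 (t=13: INC count by 9): {count=9, max=10, total=-12}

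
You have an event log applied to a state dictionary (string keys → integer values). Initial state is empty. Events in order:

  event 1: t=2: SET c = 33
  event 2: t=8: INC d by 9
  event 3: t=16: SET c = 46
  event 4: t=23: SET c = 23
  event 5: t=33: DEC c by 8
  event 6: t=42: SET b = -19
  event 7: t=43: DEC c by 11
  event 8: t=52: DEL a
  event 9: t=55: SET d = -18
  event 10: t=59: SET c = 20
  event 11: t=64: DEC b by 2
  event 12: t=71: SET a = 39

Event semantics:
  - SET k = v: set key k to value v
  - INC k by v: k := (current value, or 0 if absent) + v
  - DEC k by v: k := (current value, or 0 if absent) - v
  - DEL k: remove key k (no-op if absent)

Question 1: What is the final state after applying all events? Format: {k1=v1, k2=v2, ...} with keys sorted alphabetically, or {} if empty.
Answer: {a=39, b=-21, c=20, d=-18}

Derivation:
  after event 1 (t=2: SET c = 33): {c=33}
  after event 2 (t=8: INC d by 9): {c=33, d=9}
  after event 3 (t=16: SET c = 46): {c=46, d=9}
  after event 4 (t=23: SET c = 23): {c=23, d=9}
  after event 5 (t=33: DEC c by 8): {c=15, d=9}
  after event 6 (t=42: SET b = -19): {b=-19, c=15, d=9}
  after event 7 (t=43: DEC c by 11): {b=-19, c=4, d=9}
  after event 8 (t=52: DEL a): {b=-19, c=4, d=9}
  after event 9 (t=55: SET d = -18): {b=-19, c=4, d=-18}
  after event 10 (t=59: SET c = 20): {b=-19, c=20, d=-18}
  after event 11 (t=64: DEC b by 2): {b=-21, c=20, d=-18}
  after event 12 (t=71: SET a = 39): {a=39, b=-21, c=20, d=-18}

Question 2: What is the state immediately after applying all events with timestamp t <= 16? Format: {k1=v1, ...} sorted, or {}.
Apply events with t <= 16 (3 events):
  after event 1 (t=2: SET c = 33): {c=33}
  after event 2 (t=8: INC d by 9): {c=33, d=9}
  after event 3 (t=16: SET c = 46): {c=46, d=9}

Answer: {c=46, d=9}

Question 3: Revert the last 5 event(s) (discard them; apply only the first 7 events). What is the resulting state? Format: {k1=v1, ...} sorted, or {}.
Keep first 7 events (discard last 5):
  after event 1 (t=2: SET c = 33): {c=33}
  after event 2 (t=8: INC d by 9): {c=33, d=9}
  after event 3 (t=16: SET c = 46): {c=46, d=9}
  after event 4 (t=23: SET c = 23): {c=23, d=9}
  after event 5 (t=33: DEC c by 8): {c=15, d=9}
  after event 6 (t=42: SET b = -19): {b=-19, c=15, d=9}
  after event 7 (t=43: DEC c by 11): {b=-19, c=4, d=9}

Answer: {b=-19, c=4, d=9}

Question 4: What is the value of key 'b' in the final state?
Track key 'b' through all 12 events:
  event 1 (t=2: SET c = 33): b unchanged
  event 2 (t=8: INC d by 9): b unchanged
  event 3 (t=16: SET c = 46): b unchanged
  event 4 (t=23: SET c = 23): b unchanged
  event 5 (t=33: DEC c by 8): b unchanged
  event 6 (t=42: SET b = -19): b (absent) -> -19
  event 7 (t=43: DEC c by 11): b unchanged
  event 8 (t=52: DEL a): b unchanged
  event 9 (t=55: SET d = -18): b unchanged
  event 10 (t=59: SET c = 20): b unchanged
  event 11 (t=64: DEC b by 2): b -19 -> -21
  event 12 (t=71: SET a = 39): b unchanged
Final: b = -21

Answer: -21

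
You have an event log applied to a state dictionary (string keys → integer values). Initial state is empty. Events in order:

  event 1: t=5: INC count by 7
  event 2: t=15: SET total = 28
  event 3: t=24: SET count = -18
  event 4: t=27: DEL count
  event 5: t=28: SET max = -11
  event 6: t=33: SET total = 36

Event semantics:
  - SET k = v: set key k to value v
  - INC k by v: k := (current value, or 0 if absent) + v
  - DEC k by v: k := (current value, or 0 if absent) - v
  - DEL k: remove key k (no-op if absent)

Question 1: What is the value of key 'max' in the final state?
Answer: -11

Derivation:
Track key 'max' through all 6 events:
  event 1 (t=5: INC count by 7): max unchanged
  event 2 (t=15: SET total = 28): max unchanged
  event 3 (t=24: SET count = -18): max unchanged
  event 4 (t=27: DEL count): max unchanged
  event 5 (t=28: SET max = -11): max (absent) -> -11
  event 6 (t=33: SET total = 36): max unchanged
Final: max = -11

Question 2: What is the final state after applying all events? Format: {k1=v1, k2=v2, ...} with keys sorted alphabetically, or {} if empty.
Answer: {max=-11, total=36}

Derivation:
  after event 1 (t=5: INC count by 7): {count=7}
  after event 2 (t=15: SET total = 28): {count=7, total=28}
  after event 3 (t=24: SET count = -18): {count=-18, total=28}
  after event 4 (t=27: DEL count): {total=28}
  after event 5 (t=28: SET max = -11): {max=-11, total=28}
  after event 6 (t=33: SET total = 36): {max=-11, total=36}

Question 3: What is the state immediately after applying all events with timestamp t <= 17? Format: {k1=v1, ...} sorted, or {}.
Apply events with t <= 17 (2 events):
  after event 1 (t=5: INC count by 7): {count=7}
  after event 2 (t=15: SET total = 28): {count=7, total=28}

Answer: {count=7, total=28}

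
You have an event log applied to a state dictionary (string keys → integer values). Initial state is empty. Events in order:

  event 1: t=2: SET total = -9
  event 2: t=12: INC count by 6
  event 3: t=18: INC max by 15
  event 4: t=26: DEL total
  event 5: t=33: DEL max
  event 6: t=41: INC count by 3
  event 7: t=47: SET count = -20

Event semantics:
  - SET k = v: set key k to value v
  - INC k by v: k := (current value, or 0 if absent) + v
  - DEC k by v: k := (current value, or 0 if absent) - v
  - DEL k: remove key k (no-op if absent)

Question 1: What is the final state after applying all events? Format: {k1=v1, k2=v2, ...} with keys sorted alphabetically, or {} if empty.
Answer: {count=-20}

Derivation:
  after event 1 (t=2: SET total = -9): {total=-9}
  after event 2 (t=12: INC count by 6): {count=6, total=-9}
  after event 3 (t=18: INC max by 15): {count=6, max=15, total=-9}
  after event 4 (t=26: DEL total): {count=6, max=15}
  after event 5 (t=33: DEL max): {count=6}
  after event 6 (t=41: INC count by 3): {count=9}
  after event 7 (t=47: SET count = -20): {count=-20}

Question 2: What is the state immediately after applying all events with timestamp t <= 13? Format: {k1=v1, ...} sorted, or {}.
Answer: {count=6, total=-9}

Derivation:
Apply events with t <= 13 (2 events):
  after event 1 (t=2: SET total = -9): {total=-9}
  after event 2 (t=12: INC count by 6): {count=6, total=-9}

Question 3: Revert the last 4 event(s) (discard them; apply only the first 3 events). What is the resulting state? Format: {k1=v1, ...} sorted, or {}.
Answer: {count=6, max=15, total=-9}

Derivation:
Keep first 3 events (discard last 4):
  after event 1 (t=2: SET total = -9): {total=-9}
  after event 2 (t=12: INC count by 6): {count=6, total=-9}
  after event 3 (t=18: INC max by 15): {count=6, max=15, total=-9}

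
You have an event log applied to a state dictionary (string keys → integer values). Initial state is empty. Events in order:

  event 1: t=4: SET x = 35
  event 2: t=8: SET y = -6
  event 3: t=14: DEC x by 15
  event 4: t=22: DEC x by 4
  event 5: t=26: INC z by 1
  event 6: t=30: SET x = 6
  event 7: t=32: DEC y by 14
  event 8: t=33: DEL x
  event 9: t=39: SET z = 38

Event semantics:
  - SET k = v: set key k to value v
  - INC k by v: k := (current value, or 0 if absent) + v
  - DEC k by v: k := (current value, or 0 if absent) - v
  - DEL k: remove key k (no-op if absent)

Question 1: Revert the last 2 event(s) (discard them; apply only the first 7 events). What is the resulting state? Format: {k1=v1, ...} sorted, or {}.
Keep first 7 events (discard last 2):
  after event 1 (t=4: SET x = 35): {x=35}
  after event 2 (t=8: SET y = -6): {x=35, y=-6}
  after event 3 (t=14: DEC x by 15): {x=20, y=-6}
  after event 4 (t=22: DEC x by 4): {x=16, y=-6}
  after event 5 (t=26: INC z by 1): {x=16, y=-6, z=1}
  after event 6 (t=30: SET x = 6): {x=6, y=-6, z=1}
  after event 7 (t=32: DEC y by 14): {x=6, y=-20, z=1}

Answer: {x=6, y=-20, z=1}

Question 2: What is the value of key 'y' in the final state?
Track key 'y' through all 9 events:
  event 1 (t=4: SET x = 35): y unchanged
  event 2 (t=8: SET y = -6): y (absent) -> -6
  event 3 (t=14: DEC x by 15): y unchanged
  event 4 (t=22: DEC x by 4): y unchanged
  event 5 (t=26: INC z by 1): y unchanged
  event 6 (t=30: SET x = 6): y unchanged
  event 7 (t=32: DEC y by 14): y -6 -> -20
  event 8 (t=33: DEL x): y unchanged
  event 9 (t=39: SET z = 38): y unchanged
Final: y = -20

Answer: -20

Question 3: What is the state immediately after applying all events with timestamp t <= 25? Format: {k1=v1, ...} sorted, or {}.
Apply events with t <= 25 (4 events):
  after event 1 (t=4: SET x = 35): {x=35}
  after event 2 (t=8: SET y = -6): {x=35, y=-6}
  after event 3 (t=14: DEC x by 15): {x=20, y=-6}
  after event 4 (t=22: DEC x by 4): {x=16, y=-6}

Answer: {x=16, y=-6}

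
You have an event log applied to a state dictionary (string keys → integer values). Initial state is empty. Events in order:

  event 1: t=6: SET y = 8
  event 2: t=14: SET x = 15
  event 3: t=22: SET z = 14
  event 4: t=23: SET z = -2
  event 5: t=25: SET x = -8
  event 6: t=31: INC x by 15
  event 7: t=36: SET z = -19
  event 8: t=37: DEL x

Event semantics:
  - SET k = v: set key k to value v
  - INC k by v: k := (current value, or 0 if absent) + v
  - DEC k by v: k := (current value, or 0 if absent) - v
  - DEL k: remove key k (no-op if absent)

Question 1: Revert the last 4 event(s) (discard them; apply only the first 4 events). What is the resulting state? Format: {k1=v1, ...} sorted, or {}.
Answer: {x=15, y=8, z=-2}

Derivation:
Keep first 4 events (discard last 4):
  after event 1 (t=6: SET y = 8): {y=8}
  after event 2 (t=14: SET x = 15): {x=15, y=8}
  after event 3 (t=22: SET z = 14): {x=15, y=8, z=14}
  after event 4 (t=23: SET z = -2): {x=15, y=8, z=-2}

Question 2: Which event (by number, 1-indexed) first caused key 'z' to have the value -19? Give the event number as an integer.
Looking for first event where z becomes -19:
  event 3: z = 14
  event 4: z = -2
  event 5: z = -2
  event 6: z = -2
  event 7: z -2 -> -19  <-- first match

Answer: 7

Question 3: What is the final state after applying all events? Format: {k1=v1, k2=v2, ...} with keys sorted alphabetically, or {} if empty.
  after event 1 (t=6: SET y = 8): {y=8}
  after event 2 (t=14: SET x = 15): {x=15, y=8}
  after event 3 (t=22: SET z = 14): {x=15, y=8, z=14}
  after event 4 (t=23: SET z = -2): {x=15, y=8, z=-2}
  after event 5 (t=25: SET x = -8): {x=-8, y=8, z=-2}
  after event 6 (t=31: INC x by 15): {x=7, y=8, z=-2}
  after event 7 (t=36: SET z = -19): {x=7, y=8, z=-19}
  after event 8 (t=37: DEL x): {y=8, z=-19}

Answer: {y=8, z=-19}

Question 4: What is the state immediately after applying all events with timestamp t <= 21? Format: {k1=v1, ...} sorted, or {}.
Answer: {x=15, y=8}

Derivation:
Apply events with t <= 21 (2 events):
  after event 1 (t=6: SET y = 8): {y=8}
  after event 2 (t=14: SET x = 15): {x=15, y=8}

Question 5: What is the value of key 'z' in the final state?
Answer: -19

Derivation:
Track key 'z' through all 8 events:
  event 1 (t=6: SET y = 8): z unchanged
  event 2 (t=14: SET x = 15): z unchanged
  event 3 (t=22: SET z = 14): z (absent) -> 14
  event 4 (t=23: SET z = -2): z 14 -> -2
  event 5 (t=25: SET x = -8): z unchanged
  event 6 (t=31: INC x by 15): z unchanged
  event 7 (t=36: SET z = -19): z -2 -> -19
  event 8 (t=37: DEL x): z unchanged
Final: z = -19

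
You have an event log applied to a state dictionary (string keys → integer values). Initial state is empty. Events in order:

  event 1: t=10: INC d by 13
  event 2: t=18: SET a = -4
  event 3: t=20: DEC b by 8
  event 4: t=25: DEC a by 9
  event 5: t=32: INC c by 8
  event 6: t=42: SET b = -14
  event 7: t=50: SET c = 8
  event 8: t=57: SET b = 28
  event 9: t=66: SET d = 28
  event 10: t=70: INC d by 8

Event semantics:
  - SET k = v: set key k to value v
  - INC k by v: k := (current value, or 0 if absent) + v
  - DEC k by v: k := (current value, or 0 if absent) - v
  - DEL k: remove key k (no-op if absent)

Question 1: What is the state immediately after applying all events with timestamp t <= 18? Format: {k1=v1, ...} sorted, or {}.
Apply events with t <= 18 (2 events):
  after event 1 (t=10: INC d by 13): {d=13}
  after event 2 (t=18: SET a = -4): {a=-4, d=13}

Answer: {a=-4, d=13}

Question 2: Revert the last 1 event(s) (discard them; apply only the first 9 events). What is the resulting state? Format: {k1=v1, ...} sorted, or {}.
Answer: {a=-13, b=28, c=8, d=28}

Derivation:
Keep first 9 events (discard last 1):
  after event 1 (t=10: INC d by 13): {d=13}
  after event 2 (t=18: SET a = -4): {a=-4, d=13}
  after event 3 (t=20: DEC b by 8): {a=-4, b=-8, d=13}
  after event 4 (t=25: DEC a by 9): {a=-13, b=-8, d=13}
  after event 5 (t=32: INC c by 8): {a=-13, b=-8, c=8, d=13}
  after event 6 (t=42: SET b = -14): {a=-13, b=-14, c=8, d=13}
  after event 7 (t=50: SET c = 8): {a=-13, b=-14, c=8, d=13}
  after event 8 (t=57: SET b = 28): {a=-13, b=28, c=8, d=13}
  after event 9 (t=66: SET d = 28): {a=-13, b=28, c=8, d=28}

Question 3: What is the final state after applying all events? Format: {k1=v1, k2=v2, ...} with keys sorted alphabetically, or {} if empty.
  after event 1 (t=10: INC d by 13): {d=13}
  after event 2 (t=18: SET a = -4): {a=-4, d=13}
  after event 3 (t=20: DEC b by 8): {a=-4, b=-8, d=13}
  after event 4 (t=25: DEC a by 9): {a=-13, b=-8, d=13}
  after event 5 (t=32: INC c by 8): {a=-13, b=-8, c=8, d=13}
  after event 6 (t=42: SET b = -14): {a=-13, b=-14, c=8, d=13}
  after event 7 (t=50: SET c = 8): {a=-13, b=-14, c=8, d=13}
  after event 8 (t=57: SET b = 28): {a=-13, b=28, c=8, d=13}
  after event 9 (t=66: SET d = 28): {a=-13, b=28, c=8, d=28}
  after event 10 (t=70: INC d by 8): {a=-13, b=28, c=8, d=36}

Answer: {a=-13, b=28, c=8, d=36}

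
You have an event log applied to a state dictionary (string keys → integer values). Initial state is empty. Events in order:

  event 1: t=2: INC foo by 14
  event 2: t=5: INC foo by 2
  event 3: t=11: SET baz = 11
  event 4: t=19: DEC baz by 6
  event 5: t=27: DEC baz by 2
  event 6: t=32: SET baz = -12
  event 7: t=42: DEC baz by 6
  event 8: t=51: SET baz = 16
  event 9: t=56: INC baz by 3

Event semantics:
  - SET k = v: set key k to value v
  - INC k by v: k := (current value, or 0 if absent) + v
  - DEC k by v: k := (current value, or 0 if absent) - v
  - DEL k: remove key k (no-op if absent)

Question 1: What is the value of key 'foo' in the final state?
Track key 'foo' through all 9 events:
  event 1 (t=2: INC foo by 14): foo (absent) -> 14
  event 2 (t=5: INC foo by 2): foo 14 -> 16
  event 3 (t=11: SET baz = 11): foo unchanged
  event 4 (t=19: DEC baz by 6): foo unchanged
  event 5 (t=27: DEC baz by 2): foo unchanged
  event 6 (t=32: SET baz = -12): foo unchanged
  event 7 (t=42: DEC baz by 6): foo unchanged
  event 8 (t=51: SET baz = 16): foo unchanged
  event 9 (t=56: INC baz by 3): foo unchanged
Final: foo = 16

Answer: 16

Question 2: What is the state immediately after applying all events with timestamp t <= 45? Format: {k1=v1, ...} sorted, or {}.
Answer: {baz=-18, foo=16}

Derivation:
Apply events with t <= 45 (7 events):
  after event 1 (t=2: INC foo by 14): {foo=14}
  after event 2 (t=5: INC foo by 2): {foo=16}
  after event 3 (t=11: SET baz = 11): {baz=11, foo=16}
  after event 4 (t=19: DEC baz by 6): {baz=5, foo=16}
  after event 5 (t=27: DEC baz by 2): {baz=3, foo=16}
  after event 6 (t=32: SET baz = -12): {baz=-12, foo=16}
  after event 7 (t=42: DEC baz by 6): {baz=-18, foo=16}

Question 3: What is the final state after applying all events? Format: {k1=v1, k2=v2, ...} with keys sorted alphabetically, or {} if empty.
Answer: {baz=19, foo=16}

Derivation:
  after event 1 (t=2: INC foo by 14): {foo=14}
  after event 2 (t=5: INC foo by 2): {foo=16}
  after event 3 (t=11: SET baz = 11): {baz=11, foo=16}
  after event 4 (t=19: DEC baz by 6): {baz=5, foo=16}
  after event 5 (t=27: DEC baz by 2): {baz=3, foo=16}
  after event 6 (t=32: SET baz = -12): {baz=-12, foo=16}
  after event 7 (t=42: DEC baz by 6): {baz=-18, foo=16}
  after event 8 (t=51: SET baz = 16): {baz=16, foo=16}
  after event 9 (t=56: INC baz by 3): {baz=19, foo=16}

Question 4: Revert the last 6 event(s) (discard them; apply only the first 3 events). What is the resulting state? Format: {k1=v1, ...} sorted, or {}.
Keep first 3 events (discard last 6):
  after event 1 (t=2: INC foo by 14): {foo=14}
  after event 2 (t=5: INC foo by 2): {foo=16}
  after event 3 (t=11: SET baz = 11): {baz=11, foo=16}

Answer: {baz=11, foo=16}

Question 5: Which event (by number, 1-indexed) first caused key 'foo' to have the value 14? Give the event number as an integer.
Answer: 1

Derivation:
Looking for first event where foo becomes 14:
  event 1: foo (absent) -> 14  <-- first match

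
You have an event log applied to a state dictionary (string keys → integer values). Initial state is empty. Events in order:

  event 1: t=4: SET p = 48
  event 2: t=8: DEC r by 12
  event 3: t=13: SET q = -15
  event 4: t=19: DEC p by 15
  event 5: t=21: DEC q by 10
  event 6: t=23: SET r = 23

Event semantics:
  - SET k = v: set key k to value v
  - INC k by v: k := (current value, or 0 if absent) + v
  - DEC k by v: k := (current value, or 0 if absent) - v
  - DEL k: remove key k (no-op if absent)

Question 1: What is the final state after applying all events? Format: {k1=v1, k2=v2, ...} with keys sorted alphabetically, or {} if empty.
  after event 1 (t=4: SET p = 48): {p=48}
  after event 2 (t=8: DEC r by 12): {p=48, r=-12}
  after event 3 (t=13: SET q = -15): {p=48, q=-15, r=-12}
  after event 4 (t=19: DEC p by 15): {p=33, q=-15, r=-12}
  after event 5 (t=21: DEC q by 10): {p=33, q=-25, r=-12}
  after event 6 (t=23: SET r = 23): {p=33, q=-25, r=23}

Answer: {p=33, q=-25, r=23}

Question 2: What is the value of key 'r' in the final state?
Answer: 23

Derivation:
Track key 'r' through all 6 events:
  event 1 (t=4: SET p = 48): r unchanged
  event 2 (t=8: DEC r by 12): r (absent) -> -12
  event 3 (t=13: SET q = -15): r unchanged
  event 4 (t=19: DEC p by 15): r unchanged
  event 5 (t=21: DEC q by 10): r unchanged
  event 6 (t=23: SET r = 23): r -12 -> 23
Final: r = 23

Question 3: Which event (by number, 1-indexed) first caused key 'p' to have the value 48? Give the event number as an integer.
Answer: 1

Derivation:
Looking for first event where p becomes 48:
  event 1: p (absent) -> 48  <-- first match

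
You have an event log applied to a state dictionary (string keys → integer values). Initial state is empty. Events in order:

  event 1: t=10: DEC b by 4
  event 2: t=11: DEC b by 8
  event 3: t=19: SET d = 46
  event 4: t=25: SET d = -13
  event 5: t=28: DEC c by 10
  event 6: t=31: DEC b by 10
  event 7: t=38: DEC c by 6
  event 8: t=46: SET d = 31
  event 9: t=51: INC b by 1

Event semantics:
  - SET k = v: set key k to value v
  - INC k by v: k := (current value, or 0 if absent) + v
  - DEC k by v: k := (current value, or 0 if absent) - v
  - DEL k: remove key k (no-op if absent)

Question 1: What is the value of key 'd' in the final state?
Answer: 31

Derivation:
Track key 'd' through all 9 events:
  event 1 (t=10: DEC b by 4): d unchanged
  event 2 (t=11: DEC b by 8): d unchanged
  event 3 (t=19: SET d = 46): d (absent) -> 46
  event 4 (t=25: SET d = -13): d 46 -> -13
  event 5 (t=28: DEC c by 10): d unchanged
  event 6 (t=31: DEC b by 10): d unchanged
  event 7 (t=38: DEC c by 6): d unchanged
  event 8 (t=46: SET d = 31): d -13 -> 31
  event 9 (t=51: INC b by 1): d unchanged
Final: d = 31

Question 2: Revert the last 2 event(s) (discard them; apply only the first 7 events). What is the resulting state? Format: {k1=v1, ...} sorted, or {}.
Answer: {b=-22, c=-16, d=-13}

Derivation:
Keep first 7 events (discard last 2):
  after event 1 (t=10: DEC b by 4): {b=-4}
  after event 2 (t=11: DEC b by 8): {b=-12}
  after event 3 (t=19: SET d = 46): {b=-12, d=46}
  after event 4 (t=25: SET d = -13): {b=-12, d=-13}
  after event 5 (t=28: DEC c by 10): {b=-12, c=-10, d=-13}
  after event 6 (t=31: DEC b by 10): {b=-22, c=-10, d=-13}
  after event 7 (t=38: DEC c by 6): {b=-22, c=-16, d=-13}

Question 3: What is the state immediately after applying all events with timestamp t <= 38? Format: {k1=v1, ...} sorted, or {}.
Apply events with t <= 38 (7 events):
  after event 1 (t=10: DEC b by 4): {b=-4}
  after event 2 (t=11: DEC b by 8): {b=-12}
  after event 3 (t=19: SET d = 46): {b=-12, d=46}
  after event 4 (t=25: SET d = -13): {b=-12, d=-13}
  after event 5 (t=28: DEC c by 10): {b=-12, c=-10, d=-13}
  after event 6 (t=31: DEC b by 10): {b=-22, c=-10, d=-13}
  after event 7 (t=38: DEC c by 6): {b=-22, c=-16, d=-13}

Answer: {b=-22, c=-16, d=-13}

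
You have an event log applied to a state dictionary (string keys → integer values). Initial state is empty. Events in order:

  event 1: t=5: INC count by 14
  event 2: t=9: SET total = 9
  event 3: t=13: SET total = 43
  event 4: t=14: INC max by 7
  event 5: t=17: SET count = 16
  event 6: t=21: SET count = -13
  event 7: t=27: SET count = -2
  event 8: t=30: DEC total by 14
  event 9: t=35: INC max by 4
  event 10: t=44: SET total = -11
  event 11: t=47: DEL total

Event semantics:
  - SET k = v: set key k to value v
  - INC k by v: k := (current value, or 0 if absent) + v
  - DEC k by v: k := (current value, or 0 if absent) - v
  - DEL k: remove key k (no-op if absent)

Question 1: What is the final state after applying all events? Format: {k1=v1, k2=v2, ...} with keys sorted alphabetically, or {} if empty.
Answer: {count=-2, max=11}

Derivation:
  after event 1 (t=5: INC count by 14): {count=14}
  after event 2 (t=9: SET total = 9): {count=14, total=9}
  after event 3 (t=13: SET total = 43): {count=14, total=43}
  after event 4 (t=14: INC max by 7): {count=14, max=7, total=43}
  after event 5 (t=17: SET count = 16): {count=16, max=7, total=43}
  after event 6 (t=21: SET count = -13): {count=-13, max=7, total=43}
  after event 7 (t=27: SET count = -2): {count=-2, max=7, total=43}
  after event 8 (t=30: DEC total by 14): {count=-2, max=7, total=29}
  after event 9 (t=35: INC max by 4): {count=-2, max=11, total=29}
  after event 10 (t=44: SET total = -11): {count=-2, max=11, total=-11}
  after event 11 (t=47: DEL total): {count=-2, max=11}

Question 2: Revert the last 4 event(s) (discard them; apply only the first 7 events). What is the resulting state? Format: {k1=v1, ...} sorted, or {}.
Keep first 7 events (discard last 4):
  after event 1 (t=5: INC count by 14): {count=14}
  after event 2 (t=9: SET total = 9): {count=14, total=9}
  after event 3 (t=13: SET total = 43): {count=14, total=43}
  after event 4 (t=14: INC max by 7): {count=14, max=7, total=43}
  after event 5 (t=17: SET count = 16): {count=16, max=7, total=43}
  after event 6 (t=21: SET count = -13): {count=-13, max=7, total=43}
  after event 7 (t=27: SET count = -2): {count=-2, max=7, total=43}

Answer: {count=-2, max=7, total=43}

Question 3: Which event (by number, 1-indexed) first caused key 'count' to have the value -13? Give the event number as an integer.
Answer: 6

Derivation:
Looking for first event where count becomes -13:
  event 1: count = 14
  event 2: count = 14
  event 3: count = 14
  event 4: count = 14
  event 5: count = 16
  event 6: count 16 -> -13  <-- first match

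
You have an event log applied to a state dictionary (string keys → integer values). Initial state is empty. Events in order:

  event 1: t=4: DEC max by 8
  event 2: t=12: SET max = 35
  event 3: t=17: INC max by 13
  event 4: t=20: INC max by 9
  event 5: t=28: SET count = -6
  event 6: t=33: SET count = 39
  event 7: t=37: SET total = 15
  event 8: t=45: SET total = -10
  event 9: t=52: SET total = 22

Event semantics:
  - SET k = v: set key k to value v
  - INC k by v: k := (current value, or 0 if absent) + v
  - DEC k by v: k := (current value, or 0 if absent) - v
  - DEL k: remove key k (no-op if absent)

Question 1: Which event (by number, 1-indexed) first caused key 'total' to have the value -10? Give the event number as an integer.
Answer: 8

Derivation:
Looking for first event where total becomes -10:
  event 7: total = 15
  event 8: total 15 -> -10  <-- first match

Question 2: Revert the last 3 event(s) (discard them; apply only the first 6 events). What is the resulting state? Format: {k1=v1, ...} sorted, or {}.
Answer: {count=39, max=57}

Derivation:
Keep first 6 events (discard last 3):
  after event 1 (t=4: DEC max by 8): {max=-8}
  after event 2 (t=12: SET max = 35): {max=35}
  after event 3 (t=17: INC max by 13): {max=48}
  after event 4 (t=20: INC max by 9): {max=57}
  after event 5 (t=28: SET count = -6): {count=-6, max=57}
  after event 6 (t=33: SET count = 39): {count=39, max=57}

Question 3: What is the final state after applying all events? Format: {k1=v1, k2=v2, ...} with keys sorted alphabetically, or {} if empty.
Answer: {count=39, max=57, total=22}

Derivation:
  after event 1 (t=4: DEC max by 8): {max=-8}
  after event 2 (t=12: SET max = 35): {max=35}
  after event 3 (t=17: INC max by 13): {max=48}
  after event 4 (t=20: INC max by 9): {max=57}
  after event 5 (t=28: SET count = -6): {count=-6, max=57}
  after event 6 (t=33: SET count = 39): {count=39, max=57}
  after event 7 (t=37: SET total = 15): {count=39, max=57, total=15}
  after event 8 (t=45: SET total = -10): {count=39, max=57, total=-10}
  after event 9 (t=52: SET total = 22): {count=39, max=57, total=22}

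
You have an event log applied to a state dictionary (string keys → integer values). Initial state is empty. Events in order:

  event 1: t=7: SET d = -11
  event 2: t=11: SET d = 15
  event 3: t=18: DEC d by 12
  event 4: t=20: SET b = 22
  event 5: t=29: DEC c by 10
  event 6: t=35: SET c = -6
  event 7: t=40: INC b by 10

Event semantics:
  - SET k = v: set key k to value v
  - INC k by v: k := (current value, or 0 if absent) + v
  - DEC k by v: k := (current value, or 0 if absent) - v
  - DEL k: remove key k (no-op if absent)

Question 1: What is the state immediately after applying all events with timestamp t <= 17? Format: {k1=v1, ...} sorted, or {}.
Apply events with t <= 17 (2 events):
  after event 1 (t=7: SET d = -11): {d=-11}
  after event 2 (t=11: SET d = 15): {d=15}

Answer: {d=15}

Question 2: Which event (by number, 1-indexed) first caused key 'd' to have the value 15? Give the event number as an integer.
Answer: 2

Derivation:
Looking for first event where d becomes 15:
  event 1: d = -11
  event 2: d -11 -> 15  <-- first match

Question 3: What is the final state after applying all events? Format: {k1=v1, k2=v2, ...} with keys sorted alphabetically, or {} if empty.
  after event 1 (t=7: SET d = -11): {d=-11}
  after event 2 (t=11: SET d = 15): {d=15}
  after event 3 (t=18: DEC d by 12): {d=3}
  after event 4 (t=20: SET b = 22): {b=22, d=3}
  after event 5 (t=29: DEC c by 10): {b=22, c=-10, d=3}
  after event 6 (t=35: SET c = -6): {b=22, c=-6, d=3}
  after event 7 (t=40: INC b by 10): {b=32, c=-6, d=3}

Answer: {b=32, c=-6, d=3}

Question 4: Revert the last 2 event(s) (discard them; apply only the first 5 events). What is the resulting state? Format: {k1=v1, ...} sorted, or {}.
Answer: {b=22, c=-10, d=3}

Derivation:
Keep first 5 events (discard last 2):
  after event 1 (t=7: SET d = -11): {d=-11}
  after event 2 (t=11: SET d = 15): {d=15}
  after event 3 (t=18: DEC d by 12): {d=3}
  after event 4 (t=20: SET b = 22): {b=22, d=3}
  after event 5 (t=29: DEC c by 10): {b=22, c=-10, d=3}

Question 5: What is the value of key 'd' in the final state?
Answer: 3

Derivation:
Track key 'd' through all 7 events:
  event 1 (t=7: SET d = -11): d (absent) -> -11
  event 2 (t=11: SET d = 15): d -11 -> 15
  event 3 (t=18: DEC d by 12): d 15 -> 3
  event 4 (t=20: SET b = 22): d unchanged
  event 5 (t=29: DEC c by 10): d unchanged
  event 6 (t=35: SET c = -6): d unchanged
  event 7 (t=40: INC b by 10): d unchanged
Final: d = 3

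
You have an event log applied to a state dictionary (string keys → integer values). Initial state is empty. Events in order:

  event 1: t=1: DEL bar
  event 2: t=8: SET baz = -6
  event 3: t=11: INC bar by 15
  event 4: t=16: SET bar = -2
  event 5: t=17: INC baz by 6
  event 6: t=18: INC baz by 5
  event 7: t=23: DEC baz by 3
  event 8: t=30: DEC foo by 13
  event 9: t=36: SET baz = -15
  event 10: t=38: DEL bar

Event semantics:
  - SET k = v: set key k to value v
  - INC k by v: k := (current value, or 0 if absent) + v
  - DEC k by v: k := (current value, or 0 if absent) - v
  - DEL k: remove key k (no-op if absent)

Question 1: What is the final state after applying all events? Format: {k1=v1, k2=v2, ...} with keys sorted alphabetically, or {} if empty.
Answer: {baz=-15, foo=-13}

Derivation:
  after event 1 (t=1: DEL bar): {}
  after event 2 (t=8: SET baz = -6): {baz=-6}
  after event 3 (t=11: INC bar by 15): {bar=15, baz=-6}
  after event 4 (t=16: SET bar = -2): {bar=-2, baz=-6}
  after event 5 (t=17: INC baz by 6): {bar=-2, baz=0}
  after event 6 (t=18: INC baz by 5): {bar=-2, baz=5}
  after event 7 (t=23: DEC baz by 3): {bar=-2, baz=2}
  after event 8 (t=30: DEC foo by 13): {bar=-2, baz=2, foo=-13}
  after event 9 (t=36: SET baz = -15): {bar=-2, baz=-15, foo=-13}
  after event 10 (t=38: DEL bar): {baz=-15, foo=-13}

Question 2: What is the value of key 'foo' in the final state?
Track key 'foo' through all 10 events:
  event 1 (t=1: DEL bar): foo unchanged
  event 2 (t=8: SET baz = -6): foo unchanged
  event 3 (t=11: INC bar by 15): foo unchanged
  event 4 (t=16: SET bar = -2): foo unchanged
  event 5 (t=17: INC baz by 6): foo unchanged
  event 6 (t=18: INC baz by 5): foo unchanged
  event 7 (t=23: DEC baz by 3): foo unchanged
  event 8 (t=30: DEC foo by 13): foo (absent) -> -13
  event 9 (t=36: SET baz = -15): foo unchanged
  event 10 (t=38: DEL bar): foo unchanged
Final: foo = -13

Answer: -13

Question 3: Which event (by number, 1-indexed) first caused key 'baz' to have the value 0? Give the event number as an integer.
Answer: 5

Derivation:
Looking for first event where baz becomes 0:
  event 2: baz = -6
  event 3: baz = -6
  event 4: baz = -6
  event 5: baz -6 -> 0  <-- first match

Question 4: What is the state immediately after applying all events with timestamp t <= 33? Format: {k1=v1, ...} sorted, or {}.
Answer: {bar=-2, baz=2, foo=-13}

Derivation:
Apply events with t <= 33 (8 events):
  after event 1 (t=1: DEL bar): {}
  after event 2 (t=8: SET baz = -6): {baz=-6}
  after event 3 (t=11: INC bar by 15): {bar=15, baz=-6}
  after event 4 (t=16: SET bar = -2): {bar=-2, baz=-6}
  after event 5 (t=17: INC baz by 6): {bar=-2, baz=0}
  after event 6 (t=18: INC baz by 5): {bar=-2, baz=5}
  after event 7 (t=23: DEC baz by 3): {bar=-2, baz=2}
  after event 8 (t=30: DEC foo by 13): {bar=-2, baz=2, foo=-13}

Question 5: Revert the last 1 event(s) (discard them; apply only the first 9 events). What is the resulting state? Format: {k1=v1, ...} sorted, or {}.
Keep first 9 events (discard last 1):
  after event 1 (t=1: DEL bar): {}
  after event 2 (t=8: SET baz = -6): {baz=-6}
  after event 3 (t=11: INC bar by 15): {bar=15, baz=-6}
  after event 4 (t=16: SET bar = -2): {bar=-2, baz=-6}
  after event 5 (t=17: INC baz by 6): {bar=-2, baz=0}
  after event 6 (t=18: INC baz by 5): {bar=-2, baz=5}
  after event 7 (t=23: DEC baz by 3): {bar=-2, baz=2}
  after event 8 (t=30: DEC foo by 13): {bar=-2, baz=2, foo=-13}
  after event 9 (t=36: SET baz = -15): {bar=-2, baz=-15, foo=-13}

Answer: {bar=-2, baz=-15, foo=-13}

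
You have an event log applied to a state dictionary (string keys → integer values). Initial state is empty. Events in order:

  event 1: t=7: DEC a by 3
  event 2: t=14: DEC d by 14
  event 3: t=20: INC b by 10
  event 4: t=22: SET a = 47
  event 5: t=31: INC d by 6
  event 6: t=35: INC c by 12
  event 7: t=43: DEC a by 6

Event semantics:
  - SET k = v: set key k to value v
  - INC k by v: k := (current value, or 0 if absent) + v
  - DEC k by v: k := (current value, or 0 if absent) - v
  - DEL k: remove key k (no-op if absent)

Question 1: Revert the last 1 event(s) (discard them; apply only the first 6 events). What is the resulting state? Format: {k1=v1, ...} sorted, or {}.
Keep first 6 events (discard last 1):
  after event 1 (t=7: DEC a by 3): {a=-3}
  after event 2 (t=14: DEC d by 14): {a=-3, d=-14}
  after event 3 (t=20: INC b by 10): {a=-3, b=10, d=-14}
  after event 4 (t=22: SET a = 47): {a=47, b=10, d=-14}
  after event 5 (t=31: INC d by 6): {a=47, b=10, d=-8}
  after event 6 (t=35: INC c by 12): {a=47, b=10, c=12, d=-8}

Answer: {a=47, b=10, c=12, d=-8}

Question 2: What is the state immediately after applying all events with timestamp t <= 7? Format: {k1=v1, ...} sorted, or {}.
Apply events with t <= 7 (1 events):
  after event 1 (t=7: DEC a by 3): {a=-3}

Answer: {a=-3}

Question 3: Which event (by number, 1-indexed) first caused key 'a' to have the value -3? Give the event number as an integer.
Looking for first event where a becomes -3:
  event 1: a (absent) -> -3  <-- first match

Answer: 1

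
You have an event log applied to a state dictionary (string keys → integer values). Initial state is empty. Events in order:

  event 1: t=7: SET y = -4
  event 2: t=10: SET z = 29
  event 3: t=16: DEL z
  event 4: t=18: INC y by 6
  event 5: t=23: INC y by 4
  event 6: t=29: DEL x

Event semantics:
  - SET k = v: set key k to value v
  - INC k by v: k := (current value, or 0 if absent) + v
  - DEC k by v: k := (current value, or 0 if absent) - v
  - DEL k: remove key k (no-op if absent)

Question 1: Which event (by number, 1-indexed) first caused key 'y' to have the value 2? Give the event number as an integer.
Looking for first event where y becomes 2:
  event 1: y = -4
  event 2: y = -4
  event 3: y = -4
  event 4: y -4 -> 2  <-- first match

Answer: 4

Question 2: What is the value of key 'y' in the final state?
Answer: 6

Derivation:
Track key 'y' through all 6 events:
  event 1 (t=7: SET y = -4): y (absent) -> -4
  event 2 (t=10: SET z = 29): y unchanged
  event 3 (t=16: DEL z): y unchanged
  event 4 (t=18: INC y by 6): y -4 -> 2
  event 5 (t=23: INC y by 4): y 2 -> 6
  event 6 (t=29: DEL x): y unchanged
Final: y = 6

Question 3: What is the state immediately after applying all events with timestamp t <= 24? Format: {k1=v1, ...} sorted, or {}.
Answer: {y=6}

Derivation:
Apply events with t <= 24 (5 events):
  after event 1 (t=7: SET y = -4): {y=-4}
  after event 2 (t=10: SET z = 29): {y=-4, z=29}
  after event 3 (t=16: DEL z): {y=-4}
  after event 4 (t=18: INC y by 6): {y=2}
  after event 5 (t=23: INC y by 4): {y=6}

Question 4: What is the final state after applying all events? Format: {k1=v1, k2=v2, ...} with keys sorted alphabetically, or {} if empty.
Answer: {y=6}

Derivation:
  after event 1 (t=7: SET y = -4): {y=-4}
  after event 2 (t=10: SET z = 29): {y=-4, z=29}
  after event 3 (t=16: DEL z): {y=-4}
  after event 4 (t=18: INC y by 6): {y=2}
  after event 5 (t=23: INC y by 4): {y=6}
  after event 6 (t=29: DEL x): {y=6}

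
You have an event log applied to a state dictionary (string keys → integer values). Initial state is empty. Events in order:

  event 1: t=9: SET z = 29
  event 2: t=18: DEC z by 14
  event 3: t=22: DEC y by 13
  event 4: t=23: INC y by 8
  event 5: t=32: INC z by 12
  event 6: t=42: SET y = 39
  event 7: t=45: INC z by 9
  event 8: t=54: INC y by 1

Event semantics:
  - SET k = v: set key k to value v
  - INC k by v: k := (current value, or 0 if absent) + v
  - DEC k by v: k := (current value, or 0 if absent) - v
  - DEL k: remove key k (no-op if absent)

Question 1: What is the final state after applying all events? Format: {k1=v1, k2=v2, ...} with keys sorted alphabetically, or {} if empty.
  after event 1 (t=9: SET z = 29): {z=29}
  after event 2 (t=18: DEC z by 14): {z=15}
  after event 3 (t=22: DEC y by 13): {y=-13, z=15}
  after event 4 (t=23: INC y by 8): {y=-5, z=15}
  after event 5 (t=32: INC z by 12): {y=-5, z=27}
  after event 6 (t=42: SET y = 39): {y=39, z=27}
  after event 7 (t=45: INC z by 9): {y=39, z=36}
  after event 8 (t=54: INC y by 1): {y=40, z=36}

Answer: {y=40, z=36}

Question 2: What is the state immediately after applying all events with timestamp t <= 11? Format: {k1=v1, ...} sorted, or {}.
Answer: {z=29}

Derivation:
Apply events with t <= 11 (1 events):
  after event 1 (t=9: SET z = 29): {z=29}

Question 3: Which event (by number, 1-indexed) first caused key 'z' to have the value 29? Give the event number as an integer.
Answer: 1

Derivation:
Looking for first event where z becomes 29:
  event 1: z (absent) -> 29  <-- first match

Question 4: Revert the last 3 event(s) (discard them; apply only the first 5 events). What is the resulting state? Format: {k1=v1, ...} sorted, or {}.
Answer: {y=-5, z=27}

Derivation:
Keep first 5 events (discard last 3):
  after event 1 (t=9: SET z = 29): {z=29}
  after event 2 (t=18: DEC z by 14): {z=15}
  after event 3 (t=22: DEC y by 13): {y=-13, z=15}
  after event 4 (t=23: INC y by 8): {y=-5, z=15}
  after event 5 (t=32: INC z by 12): {y=-5, z=27}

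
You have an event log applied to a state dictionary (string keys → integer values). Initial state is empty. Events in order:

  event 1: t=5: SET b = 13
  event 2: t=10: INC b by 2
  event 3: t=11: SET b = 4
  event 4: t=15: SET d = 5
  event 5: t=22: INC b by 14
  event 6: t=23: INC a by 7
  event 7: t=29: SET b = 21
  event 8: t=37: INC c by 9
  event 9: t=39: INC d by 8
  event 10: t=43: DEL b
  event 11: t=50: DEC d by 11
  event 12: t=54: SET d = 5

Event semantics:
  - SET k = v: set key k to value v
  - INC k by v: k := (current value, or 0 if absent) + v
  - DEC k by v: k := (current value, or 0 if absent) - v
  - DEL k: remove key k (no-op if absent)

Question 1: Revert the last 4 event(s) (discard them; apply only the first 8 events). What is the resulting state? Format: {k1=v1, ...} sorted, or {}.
Answer: {a=7, b=21, c=9, d=5}

Derivation:
Keep first 8 events (discard last 4):
  after event 1 (t=5: SET b = 13): {b=13}
  after event 2 (t=10: INC b by 2): {b=15}
  after event 3 (t=11: SET b = 4): {b=4}
  after event 4 (t=15: SET d = 5): {b=4, d=5}
  after event 5 (t=22: INC b by 14): {b=18, d=5}
  after event 6 (t=23: INC a by 7): {a=7, b=18, d=5}
  after event 7 (t=29: SET b = 21): {a=7, b=21, d=5}
  after event 8 (t=37: INC c by 9): {a=7, b=21, c=9, d=5}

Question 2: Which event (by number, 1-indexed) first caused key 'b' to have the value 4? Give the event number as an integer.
Looking for first event where b becomes 4:
  event 1: b = 13
  event 2: b = 15
  event 3: b 15 -> 4  <-- first match

Answer: 3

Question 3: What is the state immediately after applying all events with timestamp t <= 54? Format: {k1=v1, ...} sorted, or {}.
Answer: {a=7, c=9, d=5}

Derivation:
Apply events with t <= 54 (12 events):
  after event 1 (t=5: SET b = 13): {b=13}
  after event 2 (t=10: INC b by 2): {b=15}
  after event 3 (t=11: SET b = 4): {b=4}
  after event 4 (t=15: SET d = 5): {b=4, d=5}
  after event 5 (t=22: INC b by 14): {b=18, d=5}
  after event 6 (t=23: INC a by 7): {a=7, b=18, d=5}
  after event 7 (t=29: SET b = 21): {a=7, b=21, d=5}
  after event 8 (t=37: INC c by 9): {a=7, b=21, c=9, d=5}
  after event 9 (t=39: INC d by 8): {a=7, b=21, c=9, d=13}
  after event 10 (t=43: DEL b): {a=7, c=9, d=13}
  after event 11 (t=50: DEC d by 11): {a=7, c=9, d=2}
  after event 12 (t=54: SET d = 5): {a=7, c=9, d=5}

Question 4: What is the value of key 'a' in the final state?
Track key 'a' through all 12 events:
  event 1 (t=5: SET b = 13): a unchanged
  event 2 (t=10: INC b by 2): a unchanged
  event 3 (t=11: SET b = 4): a unchanged
  event 4 (t=15: SET d = 5): a unchanged
  event 5 (t=22: INC b by 14): a unchanged
  event 6 (t=23: INC a by 7): a (absent) -> 7
  event 7 (t=29: SET b = 21): a unchanged
  event 8 (t=37: INC c by 9): a unchanged
  event 9 (t=39: INC d by 8): a unchanged
  event 10 (t=43: DEL b): a unchanged
  event 11 (t=50: DEC d by 11): a unchanged
  event 12 (t=54: SET d = 5): a unchanged
Final: a = 7

Answer: 7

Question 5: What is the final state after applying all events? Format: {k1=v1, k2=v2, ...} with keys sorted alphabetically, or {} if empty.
Answer: {a=7, c=9, d=5}

Derivation:
  after event 1 (t=5: SET b = 13): {b=13}
  after event 2 (t=10: INC b by 2): {b=15}
  after event 3 (t=11: SET b = 4): {b=4}
  after event 4 (t=15: SET d = 5): {b=4, d=5}
  after event 5 (t=22: INC b by 14): {b=18, d=5}
  after event 6 (t=23: INC a by 7): {a=7, b=18, d=5}
  after event 7 (t=29: SET b = 21): {a=7, b=21, d=5}
  after event 8 (t=37: INC c by 9): {a=7, b=21, c=9, d=5}
  after event 9 (t=39: INC d by 8): {a=7, b=21, c=9, d=13}
  after event 10 (t=43: DEL b): {a=7, c=9, d=13}
  after event 11 (t=50: DEC d by 11): {a=7, c=9, d=2}
  after event 12 (t=54: SET d = 5): {a=7, c=9, d=5}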